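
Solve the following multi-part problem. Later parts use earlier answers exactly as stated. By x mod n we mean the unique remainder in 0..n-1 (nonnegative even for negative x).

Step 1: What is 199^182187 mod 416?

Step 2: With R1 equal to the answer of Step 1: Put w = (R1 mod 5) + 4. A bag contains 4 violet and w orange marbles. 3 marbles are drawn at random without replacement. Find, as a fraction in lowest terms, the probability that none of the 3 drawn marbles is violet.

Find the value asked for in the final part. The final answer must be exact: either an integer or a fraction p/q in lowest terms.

5/42

Step 1: squarings mod 416: 199^1=199, 199^2=81, 199^4=321, 199^8=289, 199^16=321, 199^32=289, 199^64=321, 199^128=289, 199^256=321, 199^512=289, 199^1024=321, 199^2048=289, 199^4096=321, 199^8192=289, 199^16384=321, 199^32768=289, 199^65536=321, 199^131072=289; 199^182187 = 199^1 * 199^2 * 199^8 * 199^32 * 199^128 * 199^256 * 199^512 * 199^1024 * 199^16384 * 199^32768 * 199^131072 = 311 (mod 416); answer 311
Step 2: R1 = 311; w = 5; total draws C(9,3) = 84; favorable C(5,3) = 10; P = 5/42; answer 5/42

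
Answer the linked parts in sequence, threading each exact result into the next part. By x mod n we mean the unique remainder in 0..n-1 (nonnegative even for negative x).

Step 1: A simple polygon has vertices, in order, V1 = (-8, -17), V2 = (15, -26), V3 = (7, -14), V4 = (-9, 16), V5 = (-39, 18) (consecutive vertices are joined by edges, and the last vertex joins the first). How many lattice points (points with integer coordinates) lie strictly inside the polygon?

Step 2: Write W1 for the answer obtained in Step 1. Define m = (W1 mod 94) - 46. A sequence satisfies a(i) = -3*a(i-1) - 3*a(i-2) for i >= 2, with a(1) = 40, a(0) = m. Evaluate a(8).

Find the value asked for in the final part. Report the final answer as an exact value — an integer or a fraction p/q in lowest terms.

6723

Step 1: cross terms: (-8*-26 - 15*-17)=463, (15*-14 - 7*-26)=-28, (7*16 - -9*-14)=-14, (-9*18 - -39*16)=462, (-39*-17 - -8*18)=807; twice the area = |1690| = 1690; area = 845; boundary points = 1 + 4 + 2 + 2 + 1 = 10; strictly interior points = area - boundary/2 + 1 = 841; answer 841
Step 2: W1 = 841; m = 43; a(2) = -3*(40) - 3*(43) = -249; iterating: a(2)=-249, a(3)=627, a(4)=-1134, a(5)=1521, a(6)=-1161, a(7)=-1080, a(8)=6723; answer 6723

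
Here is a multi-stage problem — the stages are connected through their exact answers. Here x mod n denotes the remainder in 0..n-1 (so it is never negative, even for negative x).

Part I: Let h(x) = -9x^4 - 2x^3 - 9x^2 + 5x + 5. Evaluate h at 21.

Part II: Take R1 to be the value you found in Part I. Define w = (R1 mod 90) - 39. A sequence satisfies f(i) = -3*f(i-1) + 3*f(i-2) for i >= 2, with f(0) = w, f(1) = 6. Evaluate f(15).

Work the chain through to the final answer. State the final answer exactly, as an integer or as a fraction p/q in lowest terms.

2206090323

Part I: -9*(21)^4 - 2*(21)^3 - 9*(21)^2 + 5*(21)^1 + 5 = (-1750329) + (-18522) + (-3969) + (105) + (5) = -1772710; answer -1772710
Part II: R1 = -1772710; w = -19; f(2) = -3*(6) + 3*(-19) = -75; iterating: f(2)=-75, f(3)=243, f(4)=-954, f(5)=3591, f(6)=-13635, f(7)=51678, f(8)=-195939, f(9)=742851, f(10)=-2816370, f(11)=10677663, f(12)=-40482099, f(13)=153479286, f(14)=-581884155, f(15)=2206090323; answer 2206090323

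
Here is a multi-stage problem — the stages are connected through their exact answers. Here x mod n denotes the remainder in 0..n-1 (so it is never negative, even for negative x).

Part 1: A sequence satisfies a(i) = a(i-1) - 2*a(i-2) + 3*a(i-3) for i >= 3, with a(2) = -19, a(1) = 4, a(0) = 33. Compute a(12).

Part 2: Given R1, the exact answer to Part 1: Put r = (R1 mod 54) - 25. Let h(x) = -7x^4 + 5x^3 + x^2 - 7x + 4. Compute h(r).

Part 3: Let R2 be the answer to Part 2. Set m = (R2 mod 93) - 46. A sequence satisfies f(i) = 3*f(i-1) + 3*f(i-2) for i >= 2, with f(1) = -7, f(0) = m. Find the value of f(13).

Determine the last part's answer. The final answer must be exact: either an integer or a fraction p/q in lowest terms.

-45302247

Part 1: a(3) = 1*(-19) - 2*(4) + 3*(33) = 72; iterating: a(3)=72, a(4)=122, a(5)=-79, a(6)=-107, a(7)=417, a(8)=394, a(9)=-761, a(10)=-298, a(11)=2406, a(12)=719; answer 719
Part 2: R1 = 719; r = -8; -7*(-8)^4 + 5*(-8)^3 + 1*(-8)^2 - 7*(-8)^1 + 4 = (-28672) + (-2560) + (64) + (56) + (4) = -31108; answer -31108
Part 3: R2 = -31108; m = 1; f(2) = 3*(-7) + 3*(1) = -18; iterating: f(2)=-18, f(3)=-75, f(4)=-279, f(5)=-1062, f(6)=-4023, f(7)=-15255, f(8)=-57834, f(9)=-219267, f(10)=-831303, f(11)=-3151710, f(12)=-11949039, f(13)=-45302247; answer -45302247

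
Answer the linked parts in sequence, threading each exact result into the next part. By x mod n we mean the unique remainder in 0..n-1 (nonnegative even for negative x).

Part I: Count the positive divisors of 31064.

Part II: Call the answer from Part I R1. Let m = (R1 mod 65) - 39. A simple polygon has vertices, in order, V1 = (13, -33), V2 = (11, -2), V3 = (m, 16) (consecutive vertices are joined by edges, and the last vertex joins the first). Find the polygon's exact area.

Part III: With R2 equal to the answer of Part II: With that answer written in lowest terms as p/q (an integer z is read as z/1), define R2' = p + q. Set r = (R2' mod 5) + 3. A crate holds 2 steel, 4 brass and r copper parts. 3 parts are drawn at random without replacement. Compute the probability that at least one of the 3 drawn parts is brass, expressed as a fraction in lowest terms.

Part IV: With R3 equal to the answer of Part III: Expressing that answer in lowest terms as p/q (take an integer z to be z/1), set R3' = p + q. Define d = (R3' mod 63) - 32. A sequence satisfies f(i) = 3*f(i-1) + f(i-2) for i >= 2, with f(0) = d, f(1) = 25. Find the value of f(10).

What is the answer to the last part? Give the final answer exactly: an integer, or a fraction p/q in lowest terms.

863405

Part I: 31064 = 2^3 * 11 * 353; number of divisors = (3+1) * (1+1) * (1+1) = 16; answer 16
Part II: R1 = 16; m = -23; cross terms: (13*-2 - 11*-33)=337, (11*16 - -23*-2)=130, (-23*-33 - 13*16)=551; twice the area = |1018| = 1018; area = 509; answer 509
Part III: R2 = 509; threaded value p + q = 510; r = 3; total draws C(9,3) = 84; complement C(5,3) = 10; favorable 84 - 10 = 74; P = 37/42; answer 37/42
Part IV: R3 = 37/42; threaded value p + q = 79; d = -16; f(2) = 3*(25) + 1*(-16) = 59; iterating: f(2)=59, f(3)=202, f(4)=665, f(5)=2197, f(6)=7256, f(7)=23965, f(8)=79151, f(9)=261418, f(10)=863405; answer 863405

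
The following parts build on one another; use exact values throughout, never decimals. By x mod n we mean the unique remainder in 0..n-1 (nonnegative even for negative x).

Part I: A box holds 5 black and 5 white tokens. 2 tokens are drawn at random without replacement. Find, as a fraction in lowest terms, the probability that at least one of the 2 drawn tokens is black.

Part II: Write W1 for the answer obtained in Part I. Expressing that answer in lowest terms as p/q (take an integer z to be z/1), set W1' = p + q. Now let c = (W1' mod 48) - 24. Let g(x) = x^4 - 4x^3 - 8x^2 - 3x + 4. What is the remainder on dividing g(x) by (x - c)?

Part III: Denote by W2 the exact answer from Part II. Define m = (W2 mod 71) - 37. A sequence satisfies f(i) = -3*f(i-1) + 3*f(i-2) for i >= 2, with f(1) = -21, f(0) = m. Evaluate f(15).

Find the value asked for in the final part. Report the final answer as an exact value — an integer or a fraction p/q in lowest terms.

Part I: total draws C(10,2) = 45; complement C(5,2) = 10; favorable 45 - 10 = 35; P = 7/9; answer 7/9
Part II: W1 = 7/9; threaded value p + q = 16; c = -8; remainder = value at the root: 1*(-8)^4 - 4*(-8)^3 - 8*(-8)^2 - 3*(-8)^1 + 4 = (4096) + (2048) + (-512) + (24) + (4) = 5660; answer 5660
Part III: W2 = 5660; m = 14; f(2) = -3*(-21) + 3*(14) = 105; iterating: f(2)=105, f(3)=-378, f(4)=1449, f(5)=-5481, f(6)=20790, f(7)=-78813, f(8)=298809, f(9)=-1132866, f(10)=4295025, f(11)=-16283673, f(12)=61736094, f(13)=-234059301, f(14)=887386185, f(15)=-3364336458; answer -3364336458

-3364336458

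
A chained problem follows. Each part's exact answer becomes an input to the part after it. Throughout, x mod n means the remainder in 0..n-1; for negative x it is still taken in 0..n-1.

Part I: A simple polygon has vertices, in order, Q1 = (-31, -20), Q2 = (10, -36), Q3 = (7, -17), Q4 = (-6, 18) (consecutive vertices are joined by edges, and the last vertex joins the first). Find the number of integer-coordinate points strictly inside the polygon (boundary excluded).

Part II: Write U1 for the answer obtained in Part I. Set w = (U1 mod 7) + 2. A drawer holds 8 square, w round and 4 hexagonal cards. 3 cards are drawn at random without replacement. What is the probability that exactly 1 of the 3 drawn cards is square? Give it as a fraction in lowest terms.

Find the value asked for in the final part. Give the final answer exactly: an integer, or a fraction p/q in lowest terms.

Part I: cross terms: (-31*-36 - 10*-20)=1316, (10*-17 - 7*-36)=82, (7*18 - -6*-17)=24, (-6*-20 - -31*18)=678; twice the area = |2100| = 2100; area = 1050; boundary points = 1 + 1 + 1 + 1 = 4; strictly interior points = area - boundary/2 + 1 = 1049; answer 1049
Part II: U1 = 1049; w = 8; total draws C(20,3) = 1140; favorable C(8,1)*C(12,2) = 528; P = 44/95; answer 44/95

44/95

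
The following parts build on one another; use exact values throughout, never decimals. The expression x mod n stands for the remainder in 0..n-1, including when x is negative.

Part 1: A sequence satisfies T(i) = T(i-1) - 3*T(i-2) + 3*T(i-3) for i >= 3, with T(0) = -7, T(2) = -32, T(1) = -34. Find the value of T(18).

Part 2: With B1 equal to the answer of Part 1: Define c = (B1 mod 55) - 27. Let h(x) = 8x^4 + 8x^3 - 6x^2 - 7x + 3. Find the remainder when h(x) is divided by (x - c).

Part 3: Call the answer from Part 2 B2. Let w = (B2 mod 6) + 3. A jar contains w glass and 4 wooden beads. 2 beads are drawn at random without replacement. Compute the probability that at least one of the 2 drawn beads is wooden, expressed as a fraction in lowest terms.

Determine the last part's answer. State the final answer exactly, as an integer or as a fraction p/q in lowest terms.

Part 1: T(3) = 1*(-32) - 3*(-34) + 3*(-7) = 49; iterating: T(3)=49, T(4)=43, T(5)=-200, T(6)=-182, T(7)=547, T(8)=493, T(9)=-1694, T(10)=-1532, T(11)=5029, T(12)=4543, T(13)=-15140, T(14)=-13682, T(15)=45367, T(16)=40993, T(17)=-136154, T(18)=-123032; answer -123032
Part 2: B1 = -123032; c = -24; remainder = value at the root: 8*(-24)^4 + 8*(-24)^3 - 6*(-24)^2 - 7*(-24)^1 + 3 = (2654208) + (-110592) + (-3456) + (168) + (3) = 2540331; answer 2540331
Part 3: B2 = 2540331; w = 6; total draws C(10,2) = 45; complement C(6,2) = 15; favorable 45 - 15 = 30; P = 2/3; answer 2/3

2/3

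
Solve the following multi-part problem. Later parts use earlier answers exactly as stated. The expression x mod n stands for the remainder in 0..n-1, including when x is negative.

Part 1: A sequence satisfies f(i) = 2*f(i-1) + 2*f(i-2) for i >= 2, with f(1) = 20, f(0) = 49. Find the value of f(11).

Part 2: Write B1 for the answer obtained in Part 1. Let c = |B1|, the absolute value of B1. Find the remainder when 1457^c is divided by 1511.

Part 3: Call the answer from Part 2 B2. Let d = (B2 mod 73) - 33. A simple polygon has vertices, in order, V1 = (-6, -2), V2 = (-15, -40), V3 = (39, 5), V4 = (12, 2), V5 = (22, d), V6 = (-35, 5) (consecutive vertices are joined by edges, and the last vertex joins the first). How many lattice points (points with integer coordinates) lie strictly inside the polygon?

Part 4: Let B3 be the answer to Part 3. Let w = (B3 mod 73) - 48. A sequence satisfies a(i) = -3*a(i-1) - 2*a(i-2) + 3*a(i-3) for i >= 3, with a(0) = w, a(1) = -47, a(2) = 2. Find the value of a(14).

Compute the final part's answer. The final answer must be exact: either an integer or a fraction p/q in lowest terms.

180560

Part 1: f(2) = 2*(20) + 2*(49) = 138; iterating: f(2)=138, f(3)=316, f(4)=908, f(5)=2448, f(6)=6712, f(7)=18320, f(8)=50064, f(9)=136768, f(10)=373664, f(11)=1020864; answer 1020864
Part 2: B1 = 1020864; c = 1020864; squarings mod 1511: 1457^1=1457, 1457^2=1405, 1457^4=659, 1457^8=624, 1457^16=1049, 1457^32=393, 1457^64=327, 1457^128=1159, 1457^256=2, 1457^512=4, 1457^1024=16, 1457^2048=256, 1457^4096=563, 1457^8192=1170, 1457^16384=1445, 1457^32768=1334, 1457^65536=1109, 1457^131072=1438, 1457^262144=796, 1457^524288=507; 1457^1020864 = 1457^64 * 1457^128 * 1457^256 * 1457^512 * 1457^4096 * 1457^32768 * 1457^65536 * 1457^131072 * 1457^262144 * 1457^524288 = 583 (mod 1511); answer 583
Part 3: B2 = 583; d = 39; cross terms: (-6*-40 - -15*-2)=210, (-15*5 - 39*-40)=1485, (39*2 - 12*5)=18, (12*39 - 22*2)=424, (22*5 - -35*39)=1475, (-35*-2 - -6*5)=100; twice the area = |3712| = 3712; area = 1856; boundary points = 1 + 9 + 3 + 1 + 1 + 1 = 16; strictly interior points = area - boundary/2 + 1 = 1849; answer 1849
Part 4: B3 = 1849; w = -24; a(3) = -3*(2) - 2*(-47) + 3*(-24) = 16; iterating: a(3)=16, a(4)=-193, a(5)=553, a(6)=-1225, a(7)=1990, a(8)=-1861, a(9)=-2072, a(10)=15908, a(11)=-49163, a(12)=109457, a(13)=-182321, a(14)=180560; answer 180560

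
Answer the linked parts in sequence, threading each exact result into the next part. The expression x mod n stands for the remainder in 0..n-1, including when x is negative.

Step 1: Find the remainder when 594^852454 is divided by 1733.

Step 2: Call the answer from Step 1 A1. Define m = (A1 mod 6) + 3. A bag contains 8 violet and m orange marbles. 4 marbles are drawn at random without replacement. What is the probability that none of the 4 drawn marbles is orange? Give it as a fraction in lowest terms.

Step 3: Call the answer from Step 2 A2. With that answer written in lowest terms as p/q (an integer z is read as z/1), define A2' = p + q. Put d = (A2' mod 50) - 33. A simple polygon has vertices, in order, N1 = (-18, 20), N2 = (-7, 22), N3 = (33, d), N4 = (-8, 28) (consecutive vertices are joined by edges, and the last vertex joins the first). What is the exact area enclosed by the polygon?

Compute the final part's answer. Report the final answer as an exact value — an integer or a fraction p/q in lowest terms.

140

Step 1: squarings mod 1733: 594^1=594, 594^2=1037, 594^4=909, 594^8=1373, 594^16=1358, 594^32=252, 594^64=1116, 594^128=1162, 594^256=237, 594^512=713, 594^1024=600, 594^2048=1269, 594^4096=404, 594^8192=314, 594^16384=1548, 594^32768=1298, 594^65536=328, 594^131072=138, 594^262144=1714, 594^524288=361; 594^852454 = 594^2 * 594^4 * 594^32 * 594^64 * 594^128 * 594^256 * 594^65536 * 594^262144 * 594^524288 = 1067 (mod 1733); answer 1067
Step 2: A1 = 1067; m = 8; total draws C(16,4) = 1820; favorable C(8,4) = 70; P = 1/26; answer 1/26
Step 3: A2 = 1/26; threaded value p + q = 27; d = -6; cross terms: (-18*22 - -7*20)=-256, (-7*-6 - 33*22)=-684, (33*28 - -8*-6)=876, (-8*20 - -18*28)=344; twice the area = |280| = 280; area = 140; answer 140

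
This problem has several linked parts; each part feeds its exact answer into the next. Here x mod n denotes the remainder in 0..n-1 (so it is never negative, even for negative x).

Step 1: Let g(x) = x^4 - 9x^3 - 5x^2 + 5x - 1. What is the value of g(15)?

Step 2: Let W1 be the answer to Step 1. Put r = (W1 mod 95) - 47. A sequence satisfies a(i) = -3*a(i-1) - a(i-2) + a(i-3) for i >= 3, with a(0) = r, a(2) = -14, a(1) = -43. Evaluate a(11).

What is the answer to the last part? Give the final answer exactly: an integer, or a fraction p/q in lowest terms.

Step 1: 1*(15)^4 - 9*(15)^3 - 5*(15)^2 + 5*(15)^1 - 1 = (50625) + (-30375) + (-1125) + (75) + (-1) = 19199; answer 19199
Step 2: W1 = 19199; r = -38; a(3) = -3*(-14) - 1*(-43) + 1*(-38) = 47; iterating: a(3)=47, a(4)=-170, a(5)=449, a(6)=-1130, a(7)=2771, a(8)=-6734, a(9)=16301, a(10)=-39398, a(11)=95159; answer 95159

95159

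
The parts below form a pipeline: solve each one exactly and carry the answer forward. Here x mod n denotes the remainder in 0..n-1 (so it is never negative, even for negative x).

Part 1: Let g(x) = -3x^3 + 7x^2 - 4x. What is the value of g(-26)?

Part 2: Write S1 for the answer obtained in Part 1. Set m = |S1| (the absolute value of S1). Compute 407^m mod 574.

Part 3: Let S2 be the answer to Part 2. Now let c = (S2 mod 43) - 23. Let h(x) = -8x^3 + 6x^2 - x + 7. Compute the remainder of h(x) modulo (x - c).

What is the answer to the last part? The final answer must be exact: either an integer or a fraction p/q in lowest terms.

Part 1: -3*(-26)^3 + 7*(-26)^2 - 4*(-26)^1 = (52728) + (4732) + (104) = 57564; answer 57564
Part 2: S1 = 57564; m = 57564; squarings mod 574: 407^1=407, 407^2=337, 407^4=491, 407^8=1, 407^16=1, 407^32=1, 407^64=1, 407^128=1, 407^256=1, 407^512=1, 407^1024=1, 407^2048=1, 407^4096=1, 407^8192=1, 407^16384=1, 407^32768=1; 407^57564 = 407^4 * 407^8 * 407^16 * 407^64 * 407^128 * 407^8192 * 407^16384 * 407^32768 = 491 (mod 574); answer 491
Part 3: S2 = 491; c = -5; remainder = value at the root: -8*(-5)^3 + 6*(-5)^2 - 1*(-5)^1 + 7 = (1000) + (150) + (5) + (7) = 1162; answer 1162

1162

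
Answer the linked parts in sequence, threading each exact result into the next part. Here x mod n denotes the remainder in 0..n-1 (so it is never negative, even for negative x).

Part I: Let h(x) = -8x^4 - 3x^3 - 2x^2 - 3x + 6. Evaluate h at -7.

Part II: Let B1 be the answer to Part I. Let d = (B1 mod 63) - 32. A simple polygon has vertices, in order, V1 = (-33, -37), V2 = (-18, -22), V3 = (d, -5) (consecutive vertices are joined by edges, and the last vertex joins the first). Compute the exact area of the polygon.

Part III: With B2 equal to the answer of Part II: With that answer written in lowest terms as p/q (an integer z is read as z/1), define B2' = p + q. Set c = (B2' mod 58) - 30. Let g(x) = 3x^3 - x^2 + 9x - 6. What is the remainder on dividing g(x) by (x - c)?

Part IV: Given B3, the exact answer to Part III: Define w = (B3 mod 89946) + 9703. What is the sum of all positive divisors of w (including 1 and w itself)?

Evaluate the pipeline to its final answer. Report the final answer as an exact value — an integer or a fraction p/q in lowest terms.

67032

Part I: -8*(-7)^4 - 3*(-7)^3 - 2*(-7)^2 - 3*(-7)^1 + 6 = (-19208) + (1029) + (-98) + (21) + (6) = -18250; answer -18250
Part II: B1 = -18250; d = -12; cross terms: (-33*-22 - -18*-37)=60, (-18*-5 - -12*-22)=-174, (-12*-37 - -33*-5)=279; twice the area = |165| = 165; area = 165/2; answer 165/2
Part III: B2 = 165/2; threaded value p + q = 167; c = 21; remainder = value at the root: 3*(21)^3 - 1*(21)^2 + 9*(21)^1 - 6 = (27783) + (-441) + (189) + (-6) = 27525; answer 27525
Part IV: B3 = 27525; w = 37228; 37228 = 2^2 * 41 * 227; sigma = (1 + 2 + 4) * (1 + 41) * (1 + 227) = 7 * 42 * 228 = 67032; answer 67032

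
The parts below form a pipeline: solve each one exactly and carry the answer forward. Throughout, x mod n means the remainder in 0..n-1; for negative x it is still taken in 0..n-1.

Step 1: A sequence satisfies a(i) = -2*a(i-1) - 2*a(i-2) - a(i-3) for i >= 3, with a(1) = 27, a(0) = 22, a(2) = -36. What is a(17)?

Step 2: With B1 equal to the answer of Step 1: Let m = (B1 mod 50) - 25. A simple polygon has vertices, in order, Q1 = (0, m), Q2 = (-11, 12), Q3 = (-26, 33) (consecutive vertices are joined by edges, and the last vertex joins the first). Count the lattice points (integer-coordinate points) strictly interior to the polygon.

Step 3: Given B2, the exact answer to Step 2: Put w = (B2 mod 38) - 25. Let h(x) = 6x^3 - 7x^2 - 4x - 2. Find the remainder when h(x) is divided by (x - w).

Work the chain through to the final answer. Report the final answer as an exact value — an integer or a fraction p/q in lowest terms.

-37190

Step 1: a(3) = -2*(-36) - 2*(27) - 1*(22) = -4; iterating: a(3)=-4, a(4)=53, a(5)=-62, a(6)=22, a(7)=27, a(8)=-36, a(9)=-4, a(10)=53, a(11)=-62, a(12)=22, a(13)=27, a(14)=-36, a(15)=-4, a(16)=53, a(17)=-62; answer -62
Step 2: B1 = -62; m = 13; cross terms: (0*12 - -11*13)=143, (-11*33 - -26*12)=-51, (-26*13 - 0*33)=-338; twice the area = |-246| = 246; area = 123; boundary points = 1 + 3 + 2 = 6; strictly interior points = area - boundary/2 + 1 = 121; answer 121
Step 3: B2 = 121; w = -18; remainder = value at the root: 6*(-18)^3 - 7*(-18)^2 - 4*(-18)^1 - 2 = (-34992) + (-2268) + (72) + (-2) = -37190; answer -37190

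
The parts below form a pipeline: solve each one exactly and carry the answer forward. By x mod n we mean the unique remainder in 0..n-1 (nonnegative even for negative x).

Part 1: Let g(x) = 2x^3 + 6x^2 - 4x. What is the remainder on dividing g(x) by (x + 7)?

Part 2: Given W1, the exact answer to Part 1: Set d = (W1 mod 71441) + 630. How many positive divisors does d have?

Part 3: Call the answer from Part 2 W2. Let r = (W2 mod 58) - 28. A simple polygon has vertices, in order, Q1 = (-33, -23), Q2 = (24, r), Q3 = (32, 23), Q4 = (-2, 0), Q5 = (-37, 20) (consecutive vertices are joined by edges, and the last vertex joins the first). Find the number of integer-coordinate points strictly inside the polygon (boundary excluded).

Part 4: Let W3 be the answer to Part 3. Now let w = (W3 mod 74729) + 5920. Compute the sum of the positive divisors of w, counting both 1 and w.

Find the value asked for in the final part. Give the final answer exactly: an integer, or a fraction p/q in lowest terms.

Part 1: remainder = value at the root: 2*(-7)^3 + 6*(-7)^2 - 4*(-7)^1 = (-686) + (294) + (28) = -364; answer -364
Part 2: W1 = -364; d = 71707; 71707 is prime, so its only divisors are 1 and 71707; count = 2; answer 2
Part 3: W2 = 2; r = -26; cross terms: (-33*-26 - 24*-23)=1410, (24*23 - 32*-26)=1384, (32*0 - -2*23)=46, (-2*20 - -37*0)=-40, (-37*-23 - -33*20)=1511; twice the area = |4311| = 4311; area = 4311/2; boundary points = 3 + 1 + 1 + 5 + 1 = 11; strictly interior points = area - boundary/2 + 1 = 2151; answer 2151
Part 4: W3 = 2151; w = 8071; 8071 = 7 * 1153; sigma = (1 + 7) * (1 + 1153) = 8 * 1154 = 9232; answer 9232

9232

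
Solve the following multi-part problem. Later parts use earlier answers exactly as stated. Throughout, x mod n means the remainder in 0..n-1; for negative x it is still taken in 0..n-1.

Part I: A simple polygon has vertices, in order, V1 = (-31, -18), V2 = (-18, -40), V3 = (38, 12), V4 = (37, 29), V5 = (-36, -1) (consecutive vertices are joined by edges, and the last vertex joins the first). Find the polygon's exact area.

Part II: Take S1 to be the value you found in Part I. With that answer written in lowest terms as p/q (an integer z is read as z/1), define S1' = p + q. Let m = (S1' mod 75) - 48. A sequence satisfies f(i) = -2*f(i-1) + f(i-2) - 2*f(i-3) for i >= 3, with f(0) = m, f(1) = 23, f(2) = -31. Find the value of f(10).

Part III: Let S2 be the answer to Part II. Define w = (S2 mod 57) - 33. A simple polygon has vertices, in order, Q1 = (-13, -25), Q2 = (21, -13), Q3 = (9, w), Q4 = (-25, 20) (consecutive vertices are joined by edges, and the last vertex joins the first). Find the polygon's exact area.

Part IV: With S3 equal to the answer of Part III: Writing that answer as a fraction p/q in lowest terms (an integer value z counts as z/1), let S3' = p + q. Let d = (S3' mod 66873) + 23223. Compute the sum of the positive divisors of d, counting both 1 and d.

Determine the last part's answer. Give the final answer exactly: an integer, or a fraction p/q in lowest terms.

30960

Part I: cross terms: (-31*-40 - -18*-18)=916, (-18*12 - 38*-40)=1304, (38*29 - 37*12)=658, (37*-1 - -36*29)=1007, (-36*-18 - -31*-1)=617; twice the area = |4502| = 4502; area = 2251; answer 2251
Part II: S1 = 2251; threaded value p + q = 2252; m = -46; f(3) = -2*(-31) + 1*(23) - 2*(-46) = 177; iterating: f(3)=177, f(4)=-431, f(5)=1101, f(6)=-2987, f(7)=7937, f(8)=-21063, f(9)=56037, f(10)=-149011; answer -149011
Part III: S2 = -149011; w = 11; cross terms: (-13*-13 - 21*-25)=694, (21*11 - 9*-13)=348, (9*20 - -25*11)=455, (-25*-25 - -13*20)=885; twice the area = |2382| = 2382; area = 1191; answer 1191
Part IV: S3 = 1191; threaded value p + q = 1192; d = 24415; 24415 = 5 * 19 * 257; sigma = (1 + 5) * (1 + 19) * (1 + 257) = 6 * 20 * 258 = 30960; answer 30960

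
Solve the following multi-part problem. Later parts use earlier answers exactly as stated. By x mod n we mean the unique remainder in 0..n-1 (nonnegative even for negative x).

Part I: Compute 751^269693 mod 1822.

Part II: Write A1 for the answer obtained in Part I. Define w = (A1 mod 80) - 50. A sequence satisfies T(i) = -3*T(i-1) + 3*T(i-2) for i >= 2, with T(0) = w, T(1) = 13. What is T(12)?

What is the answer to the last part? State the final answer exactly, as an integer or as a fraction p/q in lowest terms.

-72228591

Part I: squarings mod 1822: 751^1=751, 751^2=1003, 751^4=265, 751^8=989, 751^16=1529, 751^32=215, 751^64=675, 751^128=125, 751^256=1049, 751^512=1735, 751^1024=281, 751^2048=615, 751^4096=1071, 751^8192=1003, 751^16384=265, 751^32768=989, 751^65536=1529, 751^131072=215, 751^262144=675; 751^269693 = 751^1 * 751^4 * 751^8 * 751^16 * 751^32 * 751^64 * 751^256 * 751^1024 * 751^2048 * 751^4096 * 751^262144 = 1299 (mod 1822); answer 1299
Part II: A1 = 1299; w = -31; T(2) = -3*(13) + 3*(-31) = -132; iterating: T(2)=-132, T(3)=435, T(4)=-1701, T(5)=6408, T(6)=-24327, T(7)=92205, T(8)=-349596, T(9)=1325403, T(10)=-5024997, T(11)=19051200, T(12)=-72228591; answer -72228591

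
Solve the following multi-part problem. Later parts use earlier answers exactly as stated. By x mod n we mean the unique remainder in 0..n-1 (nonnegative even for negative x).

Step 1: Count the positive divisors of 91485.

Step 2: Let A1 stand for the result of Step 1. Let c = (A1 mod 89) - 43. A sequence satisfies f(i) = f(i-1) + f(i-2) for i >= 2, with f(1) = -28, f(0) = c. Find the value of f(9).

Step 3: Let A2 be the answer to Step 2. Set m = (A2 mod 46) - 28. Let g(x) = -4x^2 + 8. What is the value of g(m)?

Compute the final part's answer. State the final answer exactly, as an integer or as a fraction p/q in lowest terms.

Step 1: 91485 = 3^2 * 5 * 19 * 107; number of divisors = (2+1) * (1+1) * (1+1) * (1+1) = 24; answer 24
Step 2: A1 = 24; c = -19; f(2) = 1*(-28) + 1*(-19) = -47; iterating: f(2)=-47, f(3)=-75, f(4)=-122, f(5)=-197, f(6)=-319, f(7)=-516, f(8)=-835, f(9)=-1351; answer -1351
Step 3: A2 = -1351; m = 1; -4*(1)^2 + 8 = (-4) + (8) = 4; answer 4

4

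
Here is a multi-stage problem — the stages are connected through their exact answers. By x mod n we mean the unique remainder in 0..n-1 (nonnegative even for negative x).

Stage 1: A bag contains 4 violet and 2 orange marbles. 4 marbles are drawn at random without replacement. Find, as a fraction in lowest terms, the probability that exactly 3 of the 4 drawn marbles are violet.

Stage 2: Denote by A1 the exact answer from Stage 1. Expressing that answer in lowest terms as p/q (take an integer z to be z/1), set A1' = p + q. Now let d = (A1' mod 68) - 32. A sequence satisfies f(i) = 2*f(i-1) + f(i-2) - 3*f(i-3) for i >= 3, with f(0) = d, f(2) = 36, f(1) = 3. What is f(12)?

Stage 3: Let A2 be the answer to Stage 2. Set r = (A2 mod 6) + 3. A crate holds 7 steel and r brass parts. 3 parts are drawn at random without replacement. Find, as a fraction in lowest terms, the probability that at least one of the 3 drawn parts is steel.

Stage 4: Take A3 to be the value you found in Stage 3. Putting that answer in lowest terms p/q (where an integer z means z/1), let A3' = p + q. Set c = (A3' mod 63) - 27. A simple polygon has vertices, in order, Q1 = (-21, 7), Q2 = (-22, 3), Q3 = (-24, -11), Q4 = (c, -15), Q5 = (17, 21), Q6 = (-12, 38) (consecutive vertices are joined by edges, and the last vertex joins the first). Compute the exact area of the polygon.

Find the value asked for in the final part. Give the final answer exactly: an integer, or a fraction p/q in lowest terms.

Stage 1: total draws C(6,4) = 15; favorable C(4,3)*C(2,1) = 8; P = 8/15; answer 8/15
Stage 2: A1 = 8/15; threaded value p + q = 23; d = -9; f(3) = 2*(36) + 1*(3) - 3*(-9) = 102; iterating: f(3)=102, f(4)=231, f(5)=456, f(6)=837, f(7)=1437, f(8)=2343, f(9)=3612, f(10)=5256, f(11)=7095, f(12)=8610; answer 8610
Stage 3: A2 = 8610; r = 3; total draws C(10,3) = 120; complement C(3,3) = 1; favorable 120 - 1 = 119; P = 119/120; answer 119/120
Stage 4: A3 = 119/120; threaded value p + q = 239; c = 23; cross terms: (-21*3 - -22*7)=91, (-22*-11 - -24*3)=314, (-24*-15 - 23*-11)=613, (23*21 - 17*-15)=738, (17*38 - -12*21)=898, (-12*7 - -21*38)=714; twice the area = |3368| = 3368; area = 1684; answer 1684

1684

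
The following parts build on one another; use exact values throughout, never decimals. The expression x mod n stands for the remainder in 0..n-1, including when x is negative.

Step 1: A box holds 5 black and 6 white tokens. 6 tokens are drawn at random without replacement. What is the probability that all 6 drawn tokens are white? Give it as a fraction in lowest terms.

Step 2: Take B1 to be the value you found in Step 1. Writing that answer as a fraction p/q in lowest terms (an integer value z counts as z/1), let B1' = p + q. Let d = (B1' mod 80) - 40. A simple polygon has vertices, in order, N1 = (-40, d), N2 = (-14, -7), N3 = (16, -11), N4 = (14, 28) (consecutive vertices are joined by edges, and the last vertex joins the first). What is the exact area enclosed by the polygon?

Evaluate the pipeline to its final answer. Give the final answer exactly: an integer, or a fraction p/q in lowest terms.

1456

Step 1: total draws C(11,6) = 462; favorable C(6,6) = 1; P = 1/462; answer 1/462
Step 2: B1 = 1/462; threaded value p + q = 463; d = 23; cross terms: (-40*-7 - -14*23)=602, (-14*-11 - 16*-7)=266, (16*28 - 14*-11)=602, (14*23 - -40*28)=1442; twice the area = |2912| = 2912; area = 1456; answer 1456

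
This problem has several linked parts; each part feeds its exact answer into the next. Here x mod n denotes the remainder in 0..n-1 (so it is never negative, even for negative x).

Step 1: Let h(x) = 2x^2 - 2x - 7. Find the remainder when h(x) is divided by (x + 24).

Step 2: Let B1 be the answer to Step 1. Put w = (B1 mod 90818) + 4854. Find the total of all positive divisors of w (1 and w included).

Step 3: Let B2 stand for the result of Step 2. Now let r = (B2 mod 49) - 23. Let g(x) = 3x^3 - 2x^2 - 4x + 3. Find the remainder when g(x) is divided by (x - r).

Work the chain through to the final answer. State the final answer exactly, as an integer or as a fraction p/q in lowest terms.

Step 1: remainder = value at the root: 2*(-24)^2 - 2*(-24)^1 - 7 = (1152) + (48) + (-7) = 1193; answer 1193
Step 2: B1 = 1193; w = 6047; 6047 is prime, so its only divisors are 1 and 6047; sigma = 1 + 6047 = 6048; answer 6048
Step 3: B2 = 6048; r = -2; remainder = value at the root: 3*(-2)^3 - 2*(-2)^2 - 4*(-2)^1 + 3 = (-24) + (-8) + (8) + (3) = -21; answer -21

-21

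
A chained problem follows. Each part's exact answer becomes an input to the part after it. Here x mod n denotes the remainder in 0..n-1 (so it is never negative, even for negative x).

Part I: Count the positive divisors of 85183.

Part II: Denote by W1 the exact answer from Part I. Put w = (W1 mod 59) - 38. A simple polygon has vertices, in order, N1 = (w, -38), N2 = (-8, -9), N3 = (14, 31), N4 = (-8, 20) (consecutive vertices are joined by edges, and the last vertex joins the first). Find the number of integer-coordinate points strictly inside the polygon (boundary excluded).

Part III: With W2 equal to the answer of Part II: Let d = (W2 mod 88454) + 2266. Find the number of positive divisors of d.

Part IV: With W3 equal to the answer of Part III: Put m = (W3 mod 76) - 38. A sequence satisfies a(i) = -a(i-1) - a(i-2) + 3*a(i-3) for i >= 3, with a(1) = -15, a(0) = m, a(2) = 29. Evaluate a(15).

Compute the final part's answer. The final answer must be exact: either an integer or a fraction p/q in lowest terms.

Part I: 85183 = 7 * 43 * 283; number of divisors = (1+1) * (1+1) * (1+1) = 8; answer 8
Part II: W1 = 8; w = -30; cross terms: (-30*-9 - -8*-38)=-34, (-8*31 - 14*-9)=-122, (14*20 - -8*31)=528, (-8*-38 - -30*20)=904; twice the area = |1276| = 1276; area = 638; boundary points = 1 + 2 + 11 + 2 = 16; strictly interior points = area - boundary/2 + 1 = 631; answer 631
Part III: W2 = 631; d = 2897; 2897 is prime, so its only divisors are 1 and 2897; count = 2; answer 2
Part IV: W3 = 2; m = -36; a(3) = -1*(29) - 1*(-15) + 3*(-36) = -122; iterating: a(3)=-122, a(4)=48, a(5)=161, a(6)=-575, a(7)=558, a(8)=500, a(9)=-2783, a(10)=3957, a(11)=326, a(12)=-12632, a(13)=24177, a(14)=-10567, a(15)=-51506; answer -51506

-51506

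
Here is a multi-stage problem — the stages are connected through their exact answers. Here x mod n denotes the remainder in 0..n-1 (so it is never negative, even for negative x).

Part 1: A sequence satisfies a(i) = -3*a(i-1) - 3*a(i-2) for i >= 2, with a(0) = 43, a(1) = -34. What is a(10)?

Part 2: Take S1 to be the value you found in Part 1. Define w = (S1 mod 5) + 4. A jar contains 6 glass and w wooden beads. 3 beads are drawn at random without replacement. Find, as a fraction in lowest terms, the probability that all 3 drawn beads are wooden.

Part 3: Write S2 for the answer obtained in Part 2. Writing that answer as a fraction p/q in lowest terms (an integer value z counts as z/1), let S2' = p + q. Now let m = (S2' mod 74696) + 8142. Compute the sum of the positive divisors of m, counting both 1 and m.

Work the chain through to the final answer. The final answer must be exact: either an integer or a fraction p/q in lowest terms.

9576

Part 1: a(2) = -3*(-34) - 3*(43) = -27; iterating: a(2)=-27, a(3)=183, a(4)=-468, a(5)=855, a(6)=-1161, a(7)=918, a(8)=729, a(9)=-4941, a(10)=12636; answer 12636
Part 2: S1 = 12636; w = 5; total draws C(11,3) = 165; favorable C(5,3) = 10; P = 2/33; answer 2/33
Part 3: S2 = 2/33; threaded value p + q = 35; m = 8177; 8177 = 13 * 17 * 37; sigma = (1 + 13) * (1 + 17) * (1 + 37) = 14 * 18 * 38 = 9576; answer 9576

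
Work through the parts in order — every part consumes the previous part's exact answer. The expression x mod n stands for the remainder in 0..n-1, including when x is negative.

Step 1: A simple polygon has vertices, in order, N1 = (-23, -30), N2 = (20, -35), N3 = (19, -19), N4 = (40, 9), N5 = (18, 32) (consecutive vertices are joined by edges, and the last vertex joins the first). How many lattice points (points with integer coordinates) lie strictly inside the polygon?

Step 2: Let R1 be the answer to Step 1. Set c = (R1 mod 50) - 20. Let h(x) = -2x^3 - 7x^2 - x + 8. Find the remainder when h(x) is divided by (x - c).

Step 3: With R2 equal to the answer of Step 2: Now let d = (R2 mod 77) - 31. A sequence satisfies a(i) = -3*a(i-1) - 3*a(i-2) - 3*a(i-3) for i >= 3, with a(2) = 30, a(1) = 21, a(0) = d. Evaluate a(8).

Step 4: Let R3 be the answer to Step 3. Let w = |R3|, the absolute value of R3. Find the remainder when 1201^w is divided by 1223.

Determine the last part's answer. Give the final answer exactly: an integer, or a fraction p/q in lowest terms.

Step 1: cross terms: (-23*-35 - 20*-30)=1405, (20*-19 - 19*-35)=285, (19*9 - 40*-19)=931, (40*32 - 18*9)=1118, (18*-30 - -23*32)=196; twice the area = |3935| = 3935; area = 3935/2; boundary points = 1 + 1 + 7 + 1 + 1 = 11; strictly interior points = area - boundary/2 + 1 = 1963; answer 1963
Step 2: R1 = 1963; c = -7; remainder = value at the root: -2*(-7)^3 - 7*(-7)^2 - 1*(-7)^1 + 8 = (686) + (-343) + (7) + (8) = 358; answer 358
Step 3: R2 = 358; d = 19; a(3) = -3*(30) - 3*(21) - 3*(19) = -210; iterating: a(3)=-210, a(4)=477, a(5)=-891, a(6)=1872, a(7)=-4374, a(8)=10179; answer 10179
Step 4: R3 = 10179; w = 10179; squarings mod 1223: 1201^1=1201, 1201^2=484, 1201^4=663, 1201^8=512, 1201^16=422, 1201^32=749, 1201^64=867, 1201^128=767, 1201^256=26, 1201^512=676, 1201^1024=797, 1201^2048=472, 1201^4096=198, 1201^8192=68; 1201^10179 = 1201^1 * 1201^2 * 1201^64 * 1201^128 * 1201^256 * 1201^512 * 1201^1024 * 1201^8192 = 1108 (mod 1223); answer 1108

1108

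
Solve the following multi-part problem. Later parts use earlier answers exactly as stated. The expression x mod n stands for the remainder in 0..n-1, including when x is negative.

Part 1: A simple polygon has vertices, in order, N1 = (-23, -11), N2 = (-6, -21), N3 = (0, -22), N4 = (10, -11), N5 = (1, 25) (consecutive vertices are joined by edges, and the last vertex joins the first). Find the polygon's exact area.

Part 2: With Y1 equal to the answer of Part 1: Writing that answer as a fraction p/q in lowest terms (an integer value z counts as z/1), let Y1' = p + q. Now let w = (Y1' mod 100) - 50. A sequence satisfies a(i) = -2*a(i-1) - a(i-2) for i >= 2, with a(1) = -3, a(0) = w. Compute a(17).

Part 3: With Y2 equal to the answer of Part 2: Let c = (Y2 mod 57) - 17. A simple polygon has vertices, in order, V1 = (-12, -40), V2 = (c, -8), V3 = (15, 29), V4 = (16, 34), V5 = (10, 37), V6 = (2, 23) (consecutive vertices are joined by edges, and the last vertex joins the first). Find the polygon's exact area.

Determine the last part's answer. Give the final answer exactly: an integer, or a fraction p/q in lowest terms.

985

Part 1: cross terms: (-23*-21 - -6*-11)=417, (-6*-22 - 0*-21)=132, (0*-11 - 10*-22)=220, (10*25 - 1*-11)=261, (1*-11 - -23*25)=564; twice the area = |1594| = 1594; area = 797; answer 797
Part 2: Y1 = 797; threaded value p + q = 798; w = 48; a(2) = -2*(-3) - 1*(48) = -42; iterating: a(2)=-42, a(3)=87, a(4)=-132, a(5)=177, a(6)=-222, a(7)=267, a(8)=-312, a(9)=357, a(10)=-402, a(11)=447, a(12)=-492, a(13)=537, a(14)=-582, a(15)=627, a(16)=-672, a(17)=717; answer 717
Part 3: Y2 = 717; c = 16; cross terms: (-12*-8 - 16*-40)=736, (16*29 - 15*-8)=584, (15*34 - 16*29)=46, (16*37 - 10*34)=252, (10*23 - 2*37)=156, (2*-40 - -12*23)=196; twice the area = |1970| = 1970; area = 985; answer 985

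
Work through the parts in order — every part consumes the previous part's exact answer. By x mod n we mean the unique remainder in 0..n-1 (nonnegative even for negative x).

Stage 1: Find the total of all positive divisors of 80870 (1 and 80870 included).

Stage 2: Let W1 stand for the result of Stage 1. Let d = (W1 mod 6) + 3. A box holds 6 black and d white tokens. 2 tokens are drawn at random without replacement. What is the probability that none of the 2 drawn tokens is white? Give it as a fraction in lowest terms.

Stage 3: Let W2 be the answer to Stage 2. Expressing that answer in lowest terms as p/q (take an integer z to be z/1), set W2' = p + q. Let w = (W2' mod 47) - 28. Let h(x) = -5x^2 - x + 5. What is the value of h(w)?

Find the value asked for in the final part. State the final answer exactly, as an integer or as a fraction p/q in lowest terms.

Stage 1: 80870 = 2 * 5 * 8087; sigma = (1 + 2) * (1 + 5) * (1 + 8087) = 3 * 6 * 8088 = 145584; answer 145584
Stage 2: W1 = 145584; d = 3; total draws C(9,2) = 36; favorable C(6,2) = 15; P = 5/12; answer 5/12
Stage 3: W2 = 5/12; threaded value p + q = 17; w = -11; -5*(-11)^2 - 1*(-11)^1 + 5 = (-605) + (11) + (5) = -589; answer -589

-589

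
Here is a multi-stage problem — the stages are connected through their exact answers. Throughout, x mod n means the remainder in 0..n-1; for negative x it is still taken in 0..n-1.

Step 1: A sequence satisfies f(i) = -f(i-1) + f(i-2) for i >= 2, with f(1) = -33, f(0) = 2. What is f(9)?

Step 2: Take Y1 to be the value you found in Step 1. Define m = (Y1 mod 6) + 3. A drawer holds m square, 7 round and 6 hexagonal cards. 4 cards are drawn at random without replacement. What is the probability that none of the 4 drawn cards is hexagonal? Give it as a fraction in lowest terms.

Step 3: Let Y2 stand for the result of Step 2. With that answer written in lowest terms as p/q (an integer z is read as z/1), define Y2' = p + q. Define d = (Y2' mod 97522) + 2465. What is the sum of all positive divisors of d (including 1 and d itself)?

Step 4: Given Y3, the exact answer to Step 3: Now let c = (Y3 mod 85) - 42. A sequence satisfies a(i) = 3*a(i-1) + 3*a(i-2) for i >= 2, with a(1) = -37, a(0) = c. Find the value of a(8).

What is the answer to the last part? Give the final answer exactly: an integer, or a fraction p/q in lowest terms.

-285687

Step 1: f(2) = -1*(-33) + 1*(2) = 35; iterating: f(2)=35, f(3)=-68, f(4)=103, f(5)=-171, f(6)=274, f(7)=-445, f(8)=719, f(9)=-1164; answer -1164
Step 2: Y1 = -1164; m = 3; total draws C(16,4) = 1820; favorable C(10,4) = 210; P = 3/26; answer 3/26
Step 3: Y2 = 3/26; threaded value p + q = 29; d = 2494; 2494 = 2 * 29 * 43; sigma = (1 + 2) * (1 + 29) * (1 + 43) = 3 * 30 * 44 = 3960; answer 3960
Step 4: Y3 = 3960; c = 8; a(2) = 3*(-37) + 3*(8) = -87; iterating: a(2)=-87, a(3)=-372, a(4)=-1377, a(5)=-5247, a(6)=-19872, a(7)=-75357, a(8)=-285687; answer -285687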